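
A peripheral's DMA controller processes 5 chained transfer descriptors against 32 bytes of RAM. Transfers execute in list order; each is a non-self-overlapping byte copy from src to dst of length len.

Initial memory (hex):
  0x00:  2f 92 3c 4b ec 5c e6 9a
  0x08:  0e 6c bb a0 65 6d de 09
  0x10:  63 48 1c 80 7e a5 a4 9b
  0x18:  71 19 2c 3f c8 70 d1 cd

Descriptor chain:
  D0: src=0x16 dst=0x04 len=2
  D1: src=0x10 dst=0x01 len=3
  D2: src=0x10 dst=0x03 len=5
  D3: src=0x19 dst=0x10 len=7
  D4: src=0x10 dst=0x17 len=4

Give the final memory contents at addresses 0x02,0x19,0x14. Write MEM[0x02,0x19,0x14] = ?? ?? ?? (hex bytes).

MEM[0x02,0x19,0x14] = 48 3f 70

D0: mem[0x04..0x05] <- [a4 9b]
D1: mem[0x01..0x03] <- [63 48 1c]
D2: mem[0x03..0x07] <- [63 48 1c 80 7e]
D3: mem[0x10..0x16] <- [19 2c 3f c8 70 d1 cd]
D4: mem[0x17..0x1a] <- [19 2c 3f c8]
query mem[0x02]=0x48, mem[0x19]=0x3f, mem[0x14]=0x70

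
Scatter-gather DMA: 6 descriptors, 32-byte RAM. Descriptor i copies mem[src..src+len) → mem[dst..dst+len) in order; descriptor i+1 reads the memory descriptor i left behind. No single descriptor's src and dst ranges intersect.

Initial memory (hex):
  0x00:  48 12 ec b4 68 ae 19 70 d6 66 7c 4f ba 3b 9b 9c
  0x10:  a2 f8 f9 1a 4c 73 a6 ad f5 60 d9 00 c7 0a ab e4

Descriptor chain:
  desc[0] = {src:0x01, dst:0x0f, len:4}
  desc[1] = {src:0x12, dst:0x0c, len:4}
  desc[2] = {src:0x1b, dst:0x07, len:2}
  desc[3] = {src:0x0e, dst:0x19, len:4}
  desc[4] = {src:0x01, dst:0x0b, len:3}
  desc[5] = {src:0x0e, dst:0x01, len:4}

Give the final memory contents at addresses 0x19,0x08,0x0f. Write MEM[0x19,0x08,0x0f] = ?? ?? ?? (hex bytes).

MEM[0x19,0x08,0x0f] = 4c c7 73

[0] 0x01->0x0f len=4 : 12 ec b4 68
[1] 0x12->0x0c len=4 : 68 1a 4c 73
[2] 0x1b->0x07 len=2 : 00 c7
[3] 0x0e->0x19 len=4 : 4c 73 ec b4
[4] 0x01->0x0b len=3 : 12 ec b4
[5] 0x0e->0x01 len=4 : 4c 73 ec b4
query mem[0x19]=0x4c, mem[0x08]=0xc7, mem[0x0f]=0x73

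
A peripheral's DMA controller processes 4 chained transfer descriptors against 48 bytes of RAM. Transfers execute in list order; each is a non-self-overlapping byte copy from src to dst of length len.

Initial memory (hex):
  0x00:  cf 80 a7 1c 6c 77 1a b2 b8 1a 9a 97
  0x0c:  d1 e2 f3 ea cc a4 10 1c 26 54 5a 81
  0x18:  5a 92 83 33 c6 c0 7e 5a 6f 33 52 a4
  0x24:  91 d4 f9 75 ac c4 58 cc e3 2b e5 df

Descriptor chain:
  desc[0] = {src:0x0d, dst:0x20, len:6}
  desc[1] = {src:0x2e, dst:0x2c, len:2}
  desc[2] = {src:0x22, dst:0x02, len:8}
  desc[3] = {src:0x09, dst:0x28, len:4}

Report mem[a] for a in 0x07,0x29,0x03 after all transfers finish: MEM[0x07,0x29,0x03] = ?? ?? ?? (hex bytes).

MEM[0x07,0x29,0x03] = 75 9a cc

D0: mem[0x20..0x25] <- [e2 f3 ea cc a4 10]
D1: mem[0x2c..0x2d] <- [e5 df]
D2: mem[0x02..0x09] <- [ea cc a4 10 f9 75 ac c4]
D3: mem[0x28..0x2b] <- [c4 9a 97 d1]
query mem[0x07]=0x75, mem[0x29]=0x9a, mem[0x03]=0xcc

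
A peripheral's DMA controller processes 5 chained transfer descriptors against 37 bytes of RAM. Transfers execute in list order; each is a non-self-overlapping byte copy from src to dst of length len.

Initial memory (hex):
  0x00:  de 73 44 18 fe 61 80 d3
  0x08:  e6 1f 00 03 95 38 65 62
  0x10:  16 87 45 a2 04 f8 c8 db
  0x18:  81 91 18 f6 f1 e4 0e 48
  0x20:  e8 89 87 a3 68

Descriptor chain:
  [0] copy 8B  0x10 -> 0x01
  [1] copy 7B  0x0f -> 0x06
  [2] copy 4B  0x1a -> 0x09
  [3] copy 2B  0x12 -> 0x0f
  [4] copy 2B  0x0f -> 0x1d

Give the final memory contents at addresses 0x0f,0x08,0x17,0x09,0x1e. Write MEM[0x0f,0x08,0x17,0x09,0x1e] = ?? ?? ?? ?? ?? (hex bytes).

D0: mem[0x01..0x08] <- [16 87 45 a2 04 f8 c8 db]
D1: mem[0x06..0x0c] <- [62 16 87 45 a2 04 f8]
D2: mem[0x09..0x0c] <- [18 f6 f1 e4]
D3: mem[0x0f..0x10] <- [45 a2]
D4: mem[0x1d..0x1e] <- [45 a2]
query mem[0x0f]=0x45, mem[0x08]=0x87, mem[0x17]=0xdb, mem[0x09]=0x18, mem[0x1e]=0xa2

MEM[0x0f,0x08,0x17,0x09,0x1e] = 45 87 db 18 a2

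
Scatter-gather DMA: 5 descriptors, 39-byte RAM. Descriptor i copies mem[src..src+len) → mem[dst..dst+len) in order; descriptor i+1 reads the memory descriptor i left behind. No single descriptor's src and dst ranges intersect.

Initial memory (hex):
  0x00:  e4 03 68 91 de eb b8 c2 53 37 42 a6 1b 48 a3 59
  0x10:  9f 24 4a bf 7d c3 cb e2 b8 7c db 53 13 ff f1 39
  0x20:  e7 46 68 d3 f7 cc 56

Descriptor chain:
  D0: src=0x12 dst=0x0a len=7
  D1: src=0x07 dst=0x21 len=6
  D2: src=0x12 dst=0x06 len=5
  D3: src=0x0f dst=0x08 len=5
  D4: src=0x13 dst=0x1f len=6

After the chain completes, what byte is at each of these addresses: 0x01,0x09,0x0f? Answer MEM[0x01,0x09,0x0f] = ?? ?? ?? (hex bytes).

#0 dst[0x0a+7] := {0x4a,0xbf,0x7d,0xc3,0xcb,0xe2,0xb8}
#1 dst[0x21+6] := {0xc2,0x53,0x37,0x4a,0xbf,0x7d}
#2 dst[0x06+5] := {0x4a,0xbf,0x7d,0xc3,0xcb}
#3 dst[0x08+5] := {0xe2,0xb8,0x24,0x4a,0xbf}
#4 dst[0x1f+6] := {0xbf,0x7d,0xc3,0xcb,0xe2,0xb8}
query mem[0x01]=0x03, mem[0x09]=0xb8, mem[0x0f]=0xe2

MEM[0x01,0x09,0x0f] = 03 b8 e2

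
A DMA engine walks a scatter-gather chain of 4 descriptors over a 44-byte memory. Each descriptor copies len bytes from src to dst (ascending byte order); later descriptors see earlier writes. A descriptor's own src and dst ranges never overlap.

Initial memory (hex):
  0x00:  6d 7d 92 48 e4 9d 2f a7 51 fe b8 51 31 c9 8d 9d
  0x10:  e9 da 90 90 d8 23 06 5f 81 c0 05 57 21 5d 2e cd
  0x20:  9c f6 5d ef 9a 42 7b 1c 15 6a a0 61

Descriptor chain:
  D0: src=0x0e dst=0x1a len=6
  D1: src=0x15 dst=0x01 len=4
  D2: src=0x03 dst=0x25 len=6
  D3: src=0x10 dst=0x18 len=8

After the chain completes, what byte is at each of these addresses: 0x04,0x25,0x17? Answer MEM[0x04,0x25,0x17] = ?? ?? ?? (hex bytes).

[0] 0x0e->0x1a len=6 : 8d 9d e9 da 90 90
[1] 0x15->0x01 len=4 : 23 06 5f 81
[2] 0x03->0x25 len=6 : 5f 81 9d 2f a7 51
[3] 0x10->0x18 len=8 : e9 da 90 90 d8 23 06 5f
query mem[0x04]=0x81, mem[0x25]=0x5f, mem[0x17]=0x5f

MEM[0x04,0x25,0x17] = 81 5f 5f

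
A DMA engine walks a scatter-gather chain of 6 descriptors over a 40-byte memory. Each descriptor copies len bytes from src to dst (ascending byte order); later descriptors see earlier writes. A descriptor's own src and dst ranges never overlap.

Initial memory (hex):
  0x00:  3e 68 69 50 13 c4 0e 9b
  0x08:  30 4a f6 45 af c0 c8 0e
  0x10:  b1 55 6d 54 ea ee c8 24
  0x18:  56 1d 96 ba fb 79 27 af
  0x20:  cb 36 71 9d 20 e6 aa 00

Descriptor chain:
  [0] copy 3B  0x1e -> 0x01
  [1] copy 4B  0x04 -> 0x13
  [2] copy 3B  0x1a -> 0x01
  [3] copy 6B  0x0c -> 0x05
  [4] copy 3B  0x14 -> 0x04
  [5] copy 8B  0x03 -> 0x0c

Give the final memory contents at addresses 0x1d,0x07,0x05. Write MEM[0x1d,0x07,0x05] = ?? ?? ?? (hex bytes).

  after D0: wrote 3B at 0x01 = 27afcb
  after D1: wrote 4B at 0x13 = 13c40e9b
  after D2: wrote 3B at 0x01 = 96bafb
  after D3: wrote 6B at 0x05 = afc0c80eb155
  after D4: wrote 3B at 0x04 = c40e9b
  after D5: wrote 8B at 0x0c = fbc40e9bc80eb155
query mem[0x1d]=0x79, mem[0x07]=0xc8, mem[0x05]=0x0e

MEM[0x1d,0x07,0x05] = 79 c8 0e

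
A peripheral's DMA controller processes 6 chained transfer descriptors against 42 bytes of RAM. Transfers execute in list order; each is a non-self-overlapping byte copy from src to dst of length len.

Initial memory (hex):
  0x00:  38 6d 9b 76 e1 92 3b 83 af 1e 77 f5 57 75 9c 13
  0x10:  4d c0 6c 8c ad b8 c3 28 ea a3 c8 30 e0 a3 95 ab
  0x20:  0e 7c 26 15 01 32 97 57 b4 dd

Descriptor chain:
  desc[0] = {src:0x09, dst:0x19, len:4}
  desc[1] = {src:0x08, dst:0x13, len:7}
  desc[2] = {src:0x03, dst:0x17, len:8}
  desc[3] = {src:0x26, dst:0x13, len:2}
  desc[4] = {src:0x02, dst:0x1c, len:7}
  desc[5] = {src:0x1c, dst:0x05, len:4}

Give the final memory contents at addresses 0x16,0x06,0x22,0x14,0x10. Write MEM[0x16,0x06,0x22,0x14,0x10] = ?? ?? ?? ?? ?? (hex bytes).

D0: mem[0x19..0x1c] <- [1e 77 f5 57]
D1: mem[0x13..0x19] <- [af 1e 77 f5 57 75 9c]
D2: mem[0x17..0x1e] <- [76 e1 92 3b 83 af 1e 77]
D3: mem[0x13..0x14] <- [97 57]
D4: mem[0x1c..0x22] <- [9b 76 e1 92 3b 83 af]
D5: mem[0x05..0x08] <- [9b 76 e1 92]
query mem[0x16]=0xf5, mem[0x06]=0x76, mem[0x22]=0xaf, mem[0x14]=0x57, mem[0x10]=0x4d

MEM[0x16,0x06,0x22,0x14,0x10] = f5 76 af 57 4d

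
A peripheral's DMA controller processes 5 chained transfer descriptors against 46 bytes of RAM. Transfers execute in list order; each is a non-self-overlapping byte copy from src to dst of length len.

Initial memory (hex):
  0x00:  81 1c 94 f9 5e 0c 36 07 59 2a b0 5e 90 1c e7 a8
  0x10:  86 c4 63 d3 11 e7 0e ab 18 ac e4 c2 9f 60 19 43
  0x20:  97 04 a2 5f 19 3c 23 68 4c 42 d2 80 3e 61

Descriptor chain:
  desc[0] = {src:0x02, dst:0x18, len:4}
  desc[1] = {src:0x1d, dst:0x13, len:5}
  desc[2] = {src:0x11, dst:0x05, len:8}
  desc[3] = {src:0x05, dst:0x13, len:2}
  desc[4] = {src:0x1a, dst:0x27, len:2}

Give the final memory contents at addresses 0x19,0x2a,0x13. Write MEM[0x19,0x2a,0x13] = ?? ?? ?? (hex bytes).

D0: mem[0x18..0x1b] <- [94 f9 5e 0c]
D1: mem[0x13..0x17] <- [60 19 43 97 04]
D2: mem[0x05..0x0c] <- [c4 63 60 19 43 97 04 94]
D3: mem[0x13..0x14] <- [c4 63]
D4: mem[0x27..0x28] <- [5e 0c]
query mem[0x19]=0xf9, mem[0x2a]=0xd2, mem[0x13]=0xc4

MEM[0x19,0x2a,0x13] = f9 d2 c4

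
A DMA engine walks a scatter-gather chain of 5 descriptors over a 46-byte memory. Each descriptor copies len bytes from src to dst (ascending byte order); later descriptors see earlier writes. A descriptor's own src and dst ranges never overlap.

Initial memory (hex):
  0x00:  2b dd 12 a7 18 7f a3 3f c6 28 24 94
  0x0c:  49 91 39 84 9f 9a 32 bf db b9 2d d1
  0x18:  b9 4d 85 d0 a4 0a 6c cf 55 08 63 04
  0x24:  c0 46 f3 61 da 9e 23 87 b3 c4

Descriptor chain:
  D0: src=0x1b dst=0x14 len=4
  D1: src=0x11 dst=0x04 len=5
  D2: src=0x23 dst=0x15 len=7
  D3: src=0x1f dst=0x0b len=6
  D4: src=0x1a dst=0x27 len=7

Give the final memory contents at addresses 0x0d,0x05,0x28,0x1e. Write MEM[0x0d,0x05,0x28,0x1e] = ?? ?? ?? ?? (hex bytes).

  after D0: wrote 4B at 0x14 = d0a40a6c
  after D1: wrote 5B at 0x04 = 9a32bfd0a4
  after D2: wrote 7B at 0x15 = 04c046f361da9e
  after D3: wrote 6B at 0x0b = cf55086304c0
  after D4: wrote 7B at 0x27 = da9ea40a6ccf55
query mem[0x0d]=0x08, mem[0x05]=0x32, mem[0x28]=0x9e, mem[0x1e]=0x6c

MEM[0x0d,0x05,0x28,0x1e] = 08 32 9e 6c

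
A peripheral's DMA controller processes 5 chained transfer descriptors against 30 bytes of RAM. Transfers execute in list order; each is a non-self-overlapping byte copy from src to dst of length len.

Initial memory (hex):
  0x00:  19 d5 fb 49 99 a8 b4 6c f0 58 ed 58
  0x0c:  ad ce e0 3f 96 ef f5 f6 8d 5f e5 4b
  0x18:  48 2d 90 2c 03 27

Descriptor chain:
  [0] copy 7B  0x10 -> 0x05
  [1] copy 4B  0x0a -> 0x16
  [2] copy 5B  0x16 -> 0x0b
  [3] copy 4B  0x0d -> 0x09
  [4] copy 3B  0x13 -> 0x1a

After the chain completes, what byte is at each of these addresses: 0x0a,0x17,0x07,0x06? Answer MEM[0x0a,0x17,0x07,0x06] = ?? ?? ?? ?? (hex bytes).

MEM[0x0a,0x17,0x07,0x06] = ce e5 f5 ef

  after D0: wrote 7B at 0x05 = 96eff5f68d5fe5
  after D1: wrote 4B at 0x16 = 5fe5adce
  after D2: wrote 5B at 0x0b = 5fe5adce90
  after D3: wrote 4B at 0x09 = adce9096
  after D4: wrote 3B at 0x1a = f68d5f
query mem[0x0a]=0xce, mem[0x17]=0xe5, mem[0x07]=0xf5, mem[0x06]=0xef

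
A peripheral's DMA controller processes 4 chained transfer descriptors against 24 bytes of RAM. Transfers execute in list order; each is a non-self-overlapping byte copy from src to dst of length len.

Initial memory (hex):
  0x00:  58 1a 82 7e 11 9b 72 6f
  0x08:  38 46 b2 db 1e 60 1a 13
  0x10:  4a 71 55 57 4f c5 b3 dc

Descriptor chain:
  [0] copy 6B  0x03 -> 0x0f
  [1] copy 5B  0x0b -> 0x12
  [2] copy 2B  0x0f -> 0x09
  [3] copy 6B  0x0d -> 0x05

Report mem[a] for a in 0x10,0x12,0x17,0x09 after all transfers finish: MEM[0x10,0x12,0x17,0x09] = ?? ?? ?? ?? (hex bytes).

MEM[0x10,0x12,0x17,0x09] = 11 db dc 9b

D0: mem[0x0f..0x14] <- [7e 11 9b 72 6f 38]
D1: mem[0x12..0x16] <- [db 1e 60 1a 7e]
D2: mem[0x09..0x0a] <- [7e 11]
D3: mem[0x05..0x0a] <- [60 1a 7e 11 9b db]
query mem[0x10]=0x11, mem[0x12]=0xdb, mem[0x17]=0xdc, mem[0x09]=0x9b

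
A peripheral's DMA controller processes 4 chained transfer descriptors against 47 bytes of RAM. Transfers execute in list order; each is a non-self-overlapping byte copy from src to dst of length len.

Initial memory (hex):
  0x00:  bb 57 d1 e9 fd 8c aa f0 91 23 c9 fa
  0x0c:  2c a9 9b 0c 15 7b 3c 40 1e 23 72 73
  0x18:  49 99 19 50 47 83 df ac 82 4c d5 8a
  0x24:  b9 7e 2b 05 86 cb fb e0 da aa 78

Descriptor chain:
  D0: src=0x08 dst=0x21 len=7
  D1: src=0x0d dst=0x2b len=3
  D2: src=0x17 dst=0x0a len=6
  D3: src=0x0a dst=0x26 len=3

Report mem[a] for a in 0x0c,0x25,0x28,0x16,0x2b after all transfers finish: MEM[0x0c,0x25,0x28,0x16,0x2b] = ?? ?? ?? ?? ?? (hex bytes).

MEM[0x0c,0x25,0x28,0x16,0x2b] = 99 2c 99 72 a9

#0 dst[0x21+7] := {0x91,0x23,0xc9,0xfa,0x2c,0xa9,0x9b}
#1 dst[0x2b+3] := {0xa9,0x9b,0x0c}
#2 dst[0x0a+6] := {0x73,0x49,0x99,0x19,0x50,0x47}
#3 dst[0x26+3] := {0x73,0x49,0x99}
query mem[0x0c]=0x99, mem[0x25]=0x2c, mem[0x28]=0x99, mem[0x16]=0x72, mem[0x2b]=0xa9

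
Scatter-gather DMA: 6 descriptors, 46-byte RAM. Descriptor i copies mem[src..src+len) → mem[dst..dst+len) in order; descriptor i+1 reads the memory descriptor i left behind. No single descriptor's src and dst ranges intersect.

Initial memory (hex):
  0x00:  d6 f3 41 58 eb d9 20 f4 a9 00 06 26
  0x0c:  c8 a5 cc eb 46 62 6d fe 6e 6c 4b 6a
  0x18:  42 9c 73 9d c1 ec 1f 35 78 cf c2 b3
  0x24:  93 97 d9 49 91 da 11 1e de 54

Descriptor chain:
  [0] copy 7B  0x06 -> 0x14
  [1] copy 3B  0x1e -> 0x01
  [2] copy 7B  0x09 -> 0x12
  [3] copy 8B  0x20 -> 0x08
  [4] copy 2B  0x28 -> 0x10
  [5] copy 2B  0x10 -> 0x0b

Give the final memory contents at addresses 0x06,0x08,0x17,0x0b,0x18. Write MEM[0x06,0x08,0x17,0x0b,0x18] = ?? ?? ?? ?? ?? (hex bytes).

MEM[0x06,0x08,0x17,0x0b,0x18] = 20 78 cc 91 eb

#0 dst[0x14+7] := {0x20,0xf4,0xa9,0x00,0x06,0x26,0xc8}
#1 dst[0x01+3] := {0x1f,0x35,0x78}
#2 dst[0x12+7] := {0x00,0x06,0x26,0xc8,0xa5,0xcc,0xeb}
#3 dst[0x08+8] := {0x78,0xcf,0xc2,0xb3,0x93,0x97,0xd9,0x49}
#4 dst[0x10+2] := {0x91,0xda}
#5 dst[0x0b+2] := {0x91,0xda}
query mem[0x06]=0x20, mem[0x08]=0x78, mem[0x17]=0xcc, mem[0x0b]=0x91, mem[0x18]=0xeb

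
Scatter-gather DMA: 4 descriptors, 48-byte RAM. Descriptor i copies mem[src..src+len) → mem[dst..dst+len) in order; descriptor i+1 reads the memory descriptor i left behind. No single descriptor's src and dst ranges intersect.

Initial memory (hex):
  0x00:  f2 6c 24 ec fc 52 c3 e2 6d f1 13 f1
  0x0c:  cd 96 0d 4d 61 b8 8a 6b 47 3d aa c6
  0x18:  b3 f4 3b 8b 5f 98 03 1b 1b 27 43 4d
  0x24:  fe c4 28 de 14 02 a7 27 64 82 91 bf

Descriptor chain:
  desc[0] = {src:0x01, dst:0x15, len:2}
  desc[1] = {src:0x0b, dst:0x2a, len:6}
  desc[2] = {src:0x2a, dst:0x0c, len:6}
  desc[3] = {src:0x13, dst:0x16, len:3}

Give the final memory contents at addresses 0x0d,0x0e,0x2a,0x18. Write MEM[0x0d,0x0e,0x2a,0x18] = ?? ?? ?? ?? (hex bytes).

MEM[0x0d,0x0e,0x2a,0x18] = cd 96 f1 6c

#0 dst[0x15+2] := {0x6c,0x24}
#1 dst[0x2a+6] := {0xf1,0xcd,0x96,0x0d,0x4d,0x61}
#2 dst[0x0c+6] := {0xf1,0xcd,0x96,0x0d,0x4d,0x61}
#3 dst[0x16+3] := {0x6b,0x47,0x6c}
query mem[0x0d]=0xcd, mem[0x0e]=0x96, mem[0x2a]=0xf1, mem[0x18]=0x6c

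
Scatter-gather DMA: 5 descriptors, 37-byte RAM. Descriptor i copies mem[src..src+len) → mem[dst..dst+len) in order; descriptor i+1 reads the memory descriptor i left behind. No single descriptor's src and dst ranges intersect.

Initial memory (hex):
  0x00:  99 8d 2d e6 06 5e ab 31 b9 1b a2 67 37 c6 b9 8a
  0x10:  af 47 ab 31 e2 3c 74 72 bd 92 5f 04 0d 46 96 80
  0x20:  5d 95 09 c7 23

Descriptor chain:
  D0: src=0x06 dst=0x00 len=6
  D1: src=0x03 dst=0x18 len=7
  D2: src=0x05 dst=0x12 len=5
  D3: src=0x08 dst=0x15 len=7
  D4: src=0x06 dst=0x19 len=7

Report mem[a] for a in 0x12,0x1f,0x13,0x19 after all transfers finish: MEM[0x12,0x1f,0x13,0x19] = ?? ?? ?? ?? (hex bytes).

D0: mem[0x00..0x05] <- [ab 31 b9 1b a2 67]
D1: mem[0x18..0x1e] <- [1b a2 67 ab 31 b9 1b]
D2: mem[0x12..0x16] <- [67 ab 31 b9 1b]
D3: mem[0x15..0x1b] <- [b9 1b a2 67 37 c6 b9]
D4: mem[0x19..0x1f] <- [ab 31 b9 1b a2 67 37]
query mem[0x12]=0x67, mem[0x1f]=0x37, mem[0x13]=0xab, mem[0x19]=0xab

MEM[0x12,0x1f,0x13,0x19] = 67 37 ab ab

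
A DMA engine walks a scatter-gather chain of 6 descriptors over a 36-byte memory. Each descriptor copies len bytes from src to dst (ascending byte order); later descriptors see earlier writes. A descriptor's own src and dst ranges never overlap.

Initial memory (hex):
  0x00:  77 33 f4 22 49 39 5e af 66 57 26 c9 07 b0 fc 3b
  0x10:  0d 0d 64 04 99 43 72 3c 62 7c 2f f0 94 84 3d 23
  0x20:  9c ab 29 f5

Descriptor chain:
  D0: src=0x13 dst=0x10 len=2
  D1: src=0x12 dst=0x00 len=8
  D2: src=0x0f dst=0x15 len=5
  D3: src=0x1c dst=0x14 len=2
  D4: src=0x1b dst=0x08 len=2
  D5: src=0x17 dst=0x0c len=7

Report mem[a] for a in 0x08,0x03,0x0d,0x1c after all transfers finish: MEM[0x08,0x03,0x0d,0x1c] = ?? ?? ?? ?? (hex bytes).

MEM[0x08,0x03,0x0d,0x1c] = f0 43 64 94

#0 dst[0x10+2] := {0x04,0x99}
#1 dst[0x00+8] := {0x64,0x04,0x99,0x43,0x72,0x3c,0x62,0x7c}
#2 dst[0x15+5] := {0x3b,0x04,0x99,0x64,0x04}
#3 dst[0x14+2] := {0x94,0x84}
#4 dst[0x08+2] := {0xf0,0x94}
#5 dst[0x0c+7] := {0x99,0x64,0x04,0x2f,0xf0,0x94,0x84}
query mem[0x08]=0xf0, mem[0x03]=0x43, mem[0x0d]=0x64, mem[0x1c]=0x94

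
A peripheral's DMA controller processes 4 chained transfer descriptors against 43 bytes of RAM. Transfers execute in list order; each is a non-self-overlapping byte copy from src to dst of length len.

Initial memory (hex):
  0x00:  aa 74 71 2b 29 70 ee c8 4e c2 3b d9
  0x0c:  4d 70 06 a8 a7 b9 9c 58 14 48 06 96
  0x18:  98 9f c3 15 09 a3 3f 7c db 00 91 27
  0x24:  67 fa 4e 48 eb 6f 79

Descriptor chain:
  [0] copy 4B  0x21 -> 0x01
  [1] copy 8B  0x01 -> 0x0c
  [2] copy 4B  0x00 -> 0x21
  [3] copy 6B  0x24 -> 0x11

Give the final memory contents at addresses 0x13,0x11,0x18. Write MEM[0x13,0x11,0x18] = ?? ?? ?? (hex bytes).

MEM[0x13,0x11,0x18] = 4e 27 98

D0: mem[0x01..0x04] <- [00 91 27 67]
D1: mem[0x0c..0x13] <- [00 91 27 67 70 ee c8 4e]
D2: mem[0x21..0x24] <- [aa 00 91 27]
D3: mem[0x11..0x16] <- [27 fa 4e 48 eb 6f]
query mem[0x13]=0x4e, mem[0x11]=0x27, mem[0x18]=0x98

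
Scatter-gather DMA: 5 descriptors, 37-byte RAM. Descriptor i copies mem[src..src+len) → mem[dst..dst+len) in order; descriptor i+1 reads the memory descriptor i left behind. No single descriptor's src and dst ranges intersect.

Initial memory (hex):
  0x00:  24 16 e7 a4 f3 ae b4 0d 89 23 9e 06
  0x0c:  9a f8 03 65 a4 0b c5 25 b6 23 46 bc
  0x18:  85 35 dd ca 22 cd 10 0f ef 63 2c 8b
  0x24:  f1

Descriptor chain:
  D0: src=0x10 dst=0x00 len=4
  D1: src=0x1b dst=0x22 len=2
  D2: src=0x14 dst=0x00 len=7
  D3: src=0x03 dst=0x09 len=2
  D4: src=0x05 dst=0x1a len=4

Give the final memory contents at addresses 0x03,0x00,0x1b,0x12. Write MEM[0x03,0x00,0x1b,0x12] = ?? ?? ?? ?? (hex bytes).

[0] 0x10->0x00 len=4 : a4 0b c5 25
[1] 0x1b->0x22 len=2 : ca 22
[2] 0x14->0x00 len=7 : b6 23 46 bc 85 35 dd
[3] 0x03->0x09 len=2 : bc 85
[4] 0x05->0x1a len=4 : 35 dd 0d 89
query mem[0x03]=0xbc, mem[0x00]=0xb6, mem[0x1b]=0xdd, mem[0x12]=0xc5

MEM[0x03,0x00,0x1b,0x12] = bc b6 dd c5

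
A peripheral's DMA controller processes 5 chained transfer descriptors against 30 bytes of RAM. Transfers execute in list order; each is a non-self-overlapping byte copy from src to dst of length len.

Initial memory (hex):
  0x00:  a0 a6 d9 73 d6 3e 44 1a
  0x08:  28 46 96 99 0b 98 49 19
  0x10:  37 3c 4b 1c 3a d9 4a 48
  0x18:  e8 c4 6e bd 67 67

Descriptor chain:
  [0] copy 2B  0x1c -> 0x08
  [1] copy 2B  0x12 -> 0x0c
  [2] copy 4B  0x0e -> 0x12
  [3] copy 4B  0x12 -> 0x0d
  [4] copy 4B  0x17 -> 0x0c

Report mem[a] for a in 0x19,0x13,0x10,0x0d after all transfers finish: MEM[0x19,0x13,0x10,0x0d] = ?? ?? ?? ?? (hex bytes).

MEM[0x19,0x13,0x10,0x0d] = c4 19 3c e8

[0] 0x1c->0x08 len=2 : 67 67
[1] 0x12->0x0c len=2 : 4b 1c
[2] 0x0e->0x12 len=4 : 49 19 37 3c
[3] 0x12->0x0d len=4 : 49 19 37 3c
[4] 0x17->0x0c len=4 : 48 e8 c4 6e
query mem[0x19]=0xc4, mem[0x13]=0x19, mem[0x10]=0x3c, mem[0x0d]=0xe8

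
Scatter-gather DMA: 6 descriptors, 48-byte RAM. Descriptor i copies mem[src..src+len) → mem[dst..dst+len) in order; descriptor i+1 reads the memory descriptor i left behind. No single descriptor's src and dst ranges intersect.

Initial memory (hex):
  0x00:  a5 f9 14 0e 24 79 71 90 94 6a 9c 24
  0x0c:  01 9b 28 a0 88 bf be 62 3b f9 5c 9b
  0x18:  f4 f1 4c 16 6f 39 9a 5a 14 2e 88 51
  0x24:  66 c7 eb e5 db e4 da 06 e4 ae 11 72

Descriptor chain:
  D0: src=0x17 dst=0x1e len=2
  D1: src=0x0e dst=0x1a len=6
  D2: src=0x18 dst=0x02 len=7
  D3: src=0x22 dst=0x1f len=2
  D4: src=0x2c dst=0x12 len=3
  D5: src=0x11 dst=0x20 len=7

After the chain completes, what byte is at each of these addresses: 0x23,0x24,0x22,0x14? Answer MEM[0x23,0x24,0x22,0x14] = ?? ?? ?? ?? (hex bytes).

MEM[0x23,0x24,0x22,0x14] = 11 f9 ae 11

#0 dst[0x1e+2] := {0x9b,0xf4}
#1 dst[0x1a+6] := {0x28,0xa0,0x88,0xbf,0xbe,0x62}
#2 dst[0x02+7] := {0xf4,0xf1,0x28,0xa0,0x88,0xbf,0xbe}
#3 dst[0x1f+2] := {0x88,0x51}
#4 dst[0x12+3] := {0xe4,0xae,0x11}
#5 dst[0x20+7] := {0xbf,0xe4,0xae,0x11,0xf9,0x5c,0x9b}
query mem[0x23]=0x11, mem[0x24]=0xf9, mem[0x22]=0xae, mem[0x14]=0x11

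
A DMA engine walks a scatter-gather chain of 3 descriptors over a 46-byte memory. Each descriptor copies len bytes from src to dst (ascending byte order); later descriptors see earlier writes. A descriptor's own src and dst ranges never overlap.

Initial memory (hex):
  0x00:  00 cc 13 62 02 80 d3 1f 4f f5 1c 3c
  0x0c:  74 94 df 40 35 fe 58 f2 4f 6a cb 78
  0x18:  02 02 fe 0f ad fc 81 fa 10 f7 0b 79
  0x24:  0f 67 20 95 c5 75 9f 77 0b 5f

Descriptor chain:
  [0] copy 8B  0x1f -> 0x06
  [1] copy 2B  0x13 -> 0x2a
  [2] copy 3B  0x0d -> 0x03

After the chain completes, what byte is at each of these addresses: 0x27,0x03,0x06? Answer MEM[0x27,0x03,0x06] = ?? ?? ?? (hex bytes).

MEM[0x27,0x03,0x06] = 95 20 fa

D0: mem[0x06..0x0d] <- [fa 10 f7 0b 79 0f 67 20]
D1: mem[0x2a..0x2b] <- [f2 4f]
D2: mem[0x03..0x05] <- [20 df 40]
query mem[0x27]=0x95, mem[0x03]=0x20, mem[0x06]=0xfa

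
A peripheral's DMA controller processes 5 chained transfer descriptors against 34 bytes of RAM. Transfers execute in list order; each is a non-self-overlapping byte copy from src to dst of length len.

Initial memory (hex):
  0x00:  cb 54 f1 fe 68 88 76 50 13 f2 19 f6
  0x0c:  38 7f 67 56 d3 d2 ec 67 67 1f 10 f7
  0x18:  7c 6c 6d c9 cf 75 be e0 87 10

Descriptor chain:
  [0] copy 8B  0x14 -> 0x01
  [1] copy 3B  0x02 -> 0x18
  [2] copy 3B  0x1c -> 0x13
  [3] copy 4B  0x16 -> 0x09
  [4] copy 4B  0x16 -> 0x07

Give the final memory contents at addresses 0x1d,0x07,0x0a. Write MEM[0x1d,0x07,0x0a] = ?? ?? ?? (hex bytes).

[0] 0x14->0x01 len=8 : 67 1f 10 f7 7c 6c 6d c9
[1] 0x02->0x18 len=3 : 1f 10 f7
[2] 0x1c->0x13 len=3 : cf 75 be
[3] 0x16->0x09 len=4 : 10 f7 1f 10
[4] 0x16->0x07 len=4 : 10 f7 1f 10
query mem[0x1d]=0x75, mem[0x07]=0x10, mem[0x0a]=0x10

MEM[0x1d,0x07,0x0a] = 75 10 10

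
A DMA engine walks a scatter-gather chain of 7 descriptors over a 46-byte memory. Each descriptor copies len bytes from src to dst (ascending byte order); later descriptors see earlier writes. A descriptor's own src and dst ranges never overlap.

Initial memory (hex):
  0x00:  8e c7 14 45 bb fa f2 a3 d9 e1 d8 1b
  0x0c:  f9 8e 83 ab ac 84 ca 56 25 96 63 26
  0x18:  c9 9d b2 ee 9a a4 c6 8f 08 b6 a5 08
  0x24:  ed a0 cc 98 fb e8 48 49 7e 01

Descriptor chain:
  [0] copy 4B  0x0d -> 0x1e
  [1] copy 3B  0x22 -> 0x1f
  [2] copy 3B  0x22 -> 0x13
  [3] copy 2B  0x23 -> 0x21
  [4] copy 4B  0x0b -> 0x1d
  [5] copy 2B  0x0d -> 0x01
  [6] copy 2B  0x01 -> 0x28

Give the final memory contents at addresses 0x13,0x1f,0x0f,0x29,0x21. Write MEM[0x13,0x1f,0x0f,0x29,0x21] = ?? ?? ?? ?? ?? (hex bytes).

#0 dst[0x1e+4] := {0x8e,0x83,0xab,0xac}
#1 dst[0x1f+3] := {0xa5,0x08,0xed}
#2 dst[0x13+3] := {0xa5,0x08,0xed}
#3 dst[0x21+2] := {0x08,0xed}
#4 dst[0x1d+4] := {0x1b,0xf9,0x8e,0x83}
#5 dst[0x01+2] := {0x8e,0x83}
#6 dst[0x28+2] := {0x8e,0x83}
query mem[0x13]=0xa5, mem[0x1f]=0x8e, mem[0x0f]=0xab, mem[0x29]=0x83, mem[0x21]=0x08

MEM[0x13,0x1f,0x0f,0x29,0x21] = a5 8e ab 83 08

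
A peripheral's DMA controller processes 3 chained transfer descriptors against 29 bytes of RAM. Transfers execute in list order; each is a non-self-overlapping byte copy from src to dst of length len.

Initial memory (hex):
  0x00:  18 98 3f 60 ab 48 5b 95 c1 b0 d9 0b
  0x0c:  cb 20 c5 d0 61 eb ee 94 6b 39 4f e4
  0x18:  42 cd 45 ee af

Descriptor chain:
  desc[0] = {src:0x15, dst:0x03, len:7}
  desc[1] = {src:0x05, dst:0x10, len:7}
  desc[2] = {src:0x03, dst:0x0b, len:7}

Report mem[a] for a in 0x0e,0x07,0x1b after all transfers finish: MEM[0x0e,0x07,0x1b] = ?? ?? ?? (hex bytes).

MEM[0x0e,0x07,0x1b] = 42 cd ee

[0] 0x15->0x03 len=7 : 39 4f e4 42 cd 45 ee
[1] 0x05->0x10 len=7 : e4 42 cd 45 ee d9 0b
[2] 0x03->0x0b len=7 : 39 4f e4 42 cd 45 ee
query mem[0x0e]=0x42, mem[0x07]=0xcd, mem[0x1b]=0xee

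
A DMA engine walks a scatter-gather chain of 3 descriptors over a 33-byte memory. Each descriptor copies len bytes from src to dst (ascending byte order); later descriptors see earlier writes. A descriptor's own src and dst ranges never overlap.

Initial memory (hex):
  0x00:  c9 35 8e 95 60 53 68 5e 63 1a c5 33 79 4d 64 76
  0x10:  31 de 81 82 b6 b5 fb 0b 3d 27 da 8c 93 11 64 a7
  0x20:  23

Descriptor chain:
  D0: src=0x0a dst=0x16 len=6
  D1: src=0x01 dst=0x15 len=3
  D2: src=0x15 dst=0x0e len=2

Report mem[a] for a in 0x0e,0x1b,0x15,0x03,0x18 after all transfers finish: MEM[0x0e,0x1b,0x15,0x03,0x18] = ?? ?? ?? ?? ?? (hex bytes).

MEM[0x0e,0x1b,0x15,0x03,0x18] = 35 76 35 95 79

#0 dst[0x16+6] := {0xc5,0x33,0x79,0x4d,0x64,0x76}
#1 dst[0x15+3] := {0x35,0x8e,0x95}
#2 dst[0x0e+2] := {0x35,0x8e}
query mem[0x0e]=0x35, mem[0x1b]=0x76, mem[0x15]=0x35, mem[0x03]=0x95, mem[0x18]=0x79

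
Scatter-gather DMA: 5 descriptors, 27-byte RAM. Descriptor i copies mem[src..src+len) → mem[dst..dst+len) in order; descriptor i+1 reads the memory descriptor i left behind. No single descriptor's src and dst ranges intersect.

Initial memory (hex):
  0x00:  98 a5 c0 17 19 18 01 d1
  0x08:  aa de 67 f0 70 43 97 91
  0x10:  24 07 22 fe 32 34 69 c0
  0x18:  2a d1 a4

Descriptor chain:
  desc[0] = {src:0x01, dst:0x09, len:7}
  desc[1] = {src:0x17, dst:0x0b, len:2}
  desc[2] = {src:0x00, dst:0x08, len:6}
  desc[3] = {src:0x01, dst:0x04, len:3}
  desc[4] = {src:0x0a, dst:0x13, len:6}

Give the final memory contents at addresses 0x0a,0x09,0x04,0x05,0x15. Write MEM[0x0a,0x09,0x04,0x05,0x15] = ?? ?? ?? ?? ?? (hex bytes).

MEM[0x0a,0x09,0x04,0x05,0x15] = c0 a5 a5 c0 19

[0] 0x01->0x09 len=7 : a5 c0 17 19 18 01 d1
[1] 0x17->0x0b len=2 : c0 2a
[2] 0x00->0x08 len=6 : 98 a5 c0 17 19 18
[3] 0x01->0x04 len=3 : a5 c0 17
[4] 0x0a->0x13 len=6 : c0 17 19 18 01 d1
query mem[0x0a]=0xc0, mem[0x09]=0xa5, mem[0x04]=0xa5, mem[0x05]=0xc0, mem[0x15]=0x19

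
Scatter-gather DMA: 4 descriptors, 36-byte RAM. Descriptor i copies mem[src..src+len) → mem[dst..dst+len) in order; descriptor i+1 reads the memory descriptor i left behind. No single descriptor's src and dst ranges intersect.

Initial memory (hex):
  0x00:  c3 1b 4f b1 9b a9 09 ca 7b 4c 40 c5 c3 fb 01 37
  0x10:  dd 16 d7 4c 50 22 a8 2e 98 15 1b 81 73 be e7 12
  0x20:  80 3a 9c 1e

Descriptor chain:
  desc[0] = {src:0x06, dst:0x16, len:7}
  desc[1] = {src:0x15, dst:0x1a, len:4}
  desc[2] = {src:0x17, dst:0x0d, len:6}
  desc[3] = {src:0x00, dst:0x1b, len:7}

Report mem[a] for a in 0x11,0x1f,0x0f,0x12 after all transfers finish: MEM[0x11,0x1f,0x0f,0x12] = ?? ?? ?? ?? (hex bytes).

MEM[0x11,0x1f,0x0f,0x12] = 09 9b 4c ca

  after D0: wrote 7B at 0x16 = 09ca7b4c40c5c3
  after D1: wrote 4B at 0x1a = 2209ca7b
  after D2: wrote 6B at 0x0d = ca7b4c2209ca
  after D3: wrote 7B at 0x1b = c31b4fb19ba909
query mem[0x11]=0x09, mem[0x1f]=0x9b, mem[0x0f]=0x4c, mem[0x12]=0xca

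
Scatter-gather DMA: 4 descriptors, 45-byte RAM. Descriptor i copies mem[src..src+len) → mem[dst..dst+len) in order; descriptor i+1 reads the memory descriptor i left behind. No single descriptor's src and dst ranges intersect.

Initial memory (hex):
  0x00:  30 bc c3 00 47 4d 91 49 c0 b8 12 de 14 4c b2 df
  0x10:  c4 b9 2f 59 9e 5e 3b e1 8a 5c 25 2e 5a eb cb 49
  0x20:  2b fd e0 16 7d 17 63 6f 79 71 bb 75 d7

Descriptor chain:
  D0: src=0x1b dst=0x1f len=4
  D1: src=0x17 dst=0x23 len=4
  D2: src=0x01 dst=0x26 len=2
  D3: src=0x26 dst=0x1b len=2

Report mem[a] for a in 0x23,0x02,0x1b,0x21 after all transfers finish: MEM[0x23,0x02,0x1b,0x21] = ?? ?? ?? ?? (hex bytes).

#0 dst[0x1f+4] := {0x2e,0x5a,0xeb,0xcb}
#1 dst[0x23+4] := {0xe1,0x8a,0x5c,0x25}
#2 dst[0x26+2] := {0xbc,0xc3}
#3 dst[0x1b+2] := {0xbc,0xc3}
query mem[0x23]=0xe1, mem[0x02]=0xc3, mem[0x1b]=0xbc, mem[0x21]=0xeb

MEM[0x23,0x02,0x1b,0x21] = e1 c3 bc eb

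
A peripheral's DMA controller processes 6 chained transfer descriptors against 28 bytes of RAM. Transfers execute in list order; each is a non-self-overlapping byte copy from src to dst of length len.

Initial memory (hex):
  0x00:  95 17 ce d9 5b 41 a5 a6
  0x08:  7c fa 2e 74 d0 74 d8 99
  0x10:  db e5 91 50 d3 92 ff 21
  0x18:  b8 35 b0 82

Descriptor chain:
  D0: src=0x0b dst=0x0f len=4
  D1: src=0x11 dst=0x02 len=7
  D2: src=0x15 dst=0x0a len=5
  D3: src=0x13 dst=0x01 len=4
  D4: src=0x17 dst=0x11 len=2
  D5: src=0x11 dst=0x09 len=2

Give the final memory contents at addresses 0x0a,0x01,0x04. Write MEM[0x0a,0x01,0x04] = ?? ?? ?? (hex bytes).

MEM[0x0a,0x01,0x04] = b8 50 ff

D0: mem[0x0f..0x12] <- [74 d0 74 d8]
D1: mem[0x02..0x08] <- [74 d8 50 d3 92 ff 21]
D2: mem[0x0a..0x0e] <- [92 ff 21 b8 35]
D3: mem[0x01..0x04] <- [50 d3 92 ff]
D4: mem[0x11..0x12] <- [21 b8]
D5: mem[0x09..0x0a] <- [21 b8]
query mem[0x0a]=0xb8, mem[0x01]=0x50, mem[0x04]=0xff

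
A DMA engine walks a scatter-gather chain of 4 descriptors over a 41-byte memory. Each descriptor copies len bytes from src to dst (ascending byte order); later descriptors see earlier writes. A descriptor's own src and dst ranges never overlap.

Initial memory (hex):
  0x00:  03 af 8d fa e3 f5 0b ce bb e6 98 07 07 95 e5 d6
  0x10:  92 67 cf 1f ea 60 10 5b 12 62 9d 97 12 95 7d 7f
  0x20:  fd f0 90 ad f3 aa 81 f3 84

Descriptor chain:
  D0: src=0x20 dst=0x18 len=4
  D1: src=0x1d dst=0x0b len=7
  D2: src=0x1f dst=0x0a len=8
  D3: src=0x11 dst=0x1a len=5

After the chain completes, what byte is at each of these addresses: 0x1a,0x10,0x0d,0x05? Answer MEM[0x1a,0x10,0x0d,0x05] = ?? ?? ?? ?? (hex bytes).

MEM[0x1a,0x10,0x0d,0x05] = 81 aa 90 f5

D0: mem[0x18..0x1b] <- [fd f0 90 ad]
D1: mem[0x0b..0x11] <- [95 7d 7f fd f0 90 ad]
D2: mem[0x0a..0x11] <- [7f fd f0 90 ad f3 aa 81]
D3: mem[0x1a..0x1e] <- [81 cf 1f ea 60]
query mem[0x1a]=0x81, mem[0x10]=0xaa, mem[0x0d]=0x90, mem[0x05]=0xf5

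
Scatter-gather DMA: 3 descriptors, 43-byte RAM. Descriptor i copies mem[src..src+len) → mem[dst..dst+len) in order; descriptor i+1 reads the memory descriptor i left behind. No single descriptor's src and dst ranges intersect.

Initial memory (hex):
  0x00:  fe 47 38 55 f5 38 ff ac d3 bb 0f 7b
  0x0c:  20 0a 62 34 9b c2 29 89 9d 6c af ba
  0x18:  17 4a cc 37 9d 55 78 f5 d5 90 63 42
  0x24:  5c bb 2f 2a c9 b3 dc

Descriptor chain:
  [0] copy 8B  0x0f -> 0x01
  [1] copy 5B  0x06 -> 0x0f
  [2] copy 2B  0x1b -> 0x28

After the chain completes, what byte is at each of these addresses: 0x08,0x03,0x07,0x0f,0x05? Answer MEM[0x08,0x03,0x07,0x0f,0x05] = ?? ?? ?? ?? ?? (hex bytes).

[0] 0x0f->0x01 len=8 : 34 9b c2 29 89 9d 6c af
[1] 0x06->0x0f len=5 : 9d 6c af bb 0f
[2] 0x1b->0x28 len=2 : 37 9d
query mem[0x08]=0xaf, mem[0x03]=0xc2, mem[0x07]=0x6c, mem[0x0f]=0x9d, mem[0x05]=0x89

MEM[0x08,0x03,0x07,0x0f,0x05] = af c2 6c 9d 89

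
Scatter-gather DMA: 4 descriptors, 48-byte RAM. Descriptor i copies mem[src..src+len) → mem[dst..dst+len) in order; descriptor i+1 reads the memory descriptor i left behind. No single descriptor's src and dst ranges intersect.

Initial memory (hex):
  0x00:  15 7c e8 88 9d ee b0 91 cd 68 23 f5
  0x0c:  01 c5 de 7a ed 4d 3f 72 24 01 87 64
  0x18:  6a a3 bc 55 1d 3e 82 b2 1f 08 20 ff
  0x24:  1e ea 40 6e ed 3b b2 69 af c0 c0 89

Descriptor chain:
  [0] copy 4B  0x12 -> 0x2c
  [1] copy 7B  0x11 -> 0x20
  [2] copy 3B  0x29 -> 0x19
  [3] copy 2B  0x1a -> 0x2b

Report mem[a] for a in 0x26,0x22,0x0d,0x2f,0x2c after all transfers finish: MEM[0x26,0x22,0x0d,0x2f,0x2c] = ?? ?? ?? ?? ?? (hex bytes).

#0 dst[0x2c+4] := {0x3f,0x72,0x24,0x01}
#1 dst[0x20+7] := {0x4d,0x3f,0x72,0x24,0x01,0x87,0x64}
#2 dst[0x19+3] := {0x3b,0xb2,0x69}
#3 dst[0x2b+2] := {0xb2,0x69}
query mem[0x26]=0x64, mem[0x22]=0x72, mem[0x0d]=0xc5, mem[0x2f]=0x01, mem[0x2c]=0x69

MEM[0x26,0x22,0x0d,0x2f,0x2c] = 64 72 c5 01 69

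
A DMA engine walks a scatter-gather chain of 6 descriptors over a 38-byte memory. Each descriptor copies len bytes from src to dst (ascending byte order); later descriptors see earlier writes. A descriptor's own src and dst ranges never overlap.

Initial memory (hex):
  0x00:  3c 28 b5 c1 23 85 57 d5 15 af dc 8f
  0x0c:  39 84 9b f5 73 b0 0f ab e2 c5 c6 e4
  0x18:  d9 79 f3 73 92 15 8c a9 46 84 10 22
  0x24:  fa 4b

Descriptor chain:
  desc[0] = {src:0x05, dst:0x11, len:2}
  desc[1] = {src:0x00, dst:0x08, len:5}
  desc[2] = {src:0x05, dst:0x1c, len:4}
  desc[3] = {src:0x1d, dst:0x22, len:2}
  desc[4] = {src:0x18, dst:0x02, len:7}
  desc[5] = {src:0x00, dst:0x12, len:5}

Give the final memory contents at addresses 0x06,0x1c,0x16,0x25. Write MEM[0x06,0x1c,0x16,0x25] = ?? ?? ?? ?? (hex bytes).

  after D0: wrote 2B at 0x11 = 8557
  after D1: wrote 5B at 0x08 = 3c28b5c123
  after D2: wrote 4B at 0x1c = 8557d53c
  after D3: wrote 2B at 0x22 = 57d5
  after D4: wrote 7B at 0x02 = d979f3738557d5
  after D5: wrote 5B at 0x12 = 3c28d979f3
query mem[0x06]=0x85, mem[0x1c]=0x85, mem[0x16]=0xf3, mem[0x25]=0x4b

MEM[0x06,0x1c,0x16,0x25] = 85 85 f3 4b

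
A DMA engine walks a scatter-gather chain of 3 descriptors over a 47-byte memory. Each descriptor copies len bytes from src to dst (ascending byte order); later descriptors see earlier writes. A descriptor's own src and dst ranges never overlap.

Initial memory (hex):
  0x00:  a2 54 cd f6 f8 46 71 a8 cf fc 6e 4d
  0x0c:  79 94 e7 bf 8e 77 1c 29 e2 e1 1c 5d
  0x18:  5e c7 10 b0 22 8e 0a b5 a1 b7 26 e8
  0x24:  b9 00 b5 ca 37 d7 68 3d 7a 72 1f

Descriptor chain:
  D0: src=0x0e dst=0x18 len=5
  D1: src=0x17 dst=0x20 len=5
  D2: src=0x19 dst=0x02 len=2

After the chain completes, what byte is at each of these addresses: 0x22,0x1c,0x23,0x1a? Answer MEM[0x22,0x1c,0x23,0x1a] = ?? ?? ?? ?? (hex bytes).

MEM[0x22,0x1c,0x23,0x1a] = bf 1c 8e 8e

#0 dst[0x18+5] := {0xe7,0xbf,0x8e,0x77,0x1c}
#1 dst[0x20+5] := {0x5d,0xe7,0xbf,0x8e,0x77}
#2 dst[0x02+2] := {0xbf,0x8e}
query mem[0x22]=0xbf, mem[0x1c]=0x1c, mem[0x23]=0x8e, mem[0x1a]=0x8e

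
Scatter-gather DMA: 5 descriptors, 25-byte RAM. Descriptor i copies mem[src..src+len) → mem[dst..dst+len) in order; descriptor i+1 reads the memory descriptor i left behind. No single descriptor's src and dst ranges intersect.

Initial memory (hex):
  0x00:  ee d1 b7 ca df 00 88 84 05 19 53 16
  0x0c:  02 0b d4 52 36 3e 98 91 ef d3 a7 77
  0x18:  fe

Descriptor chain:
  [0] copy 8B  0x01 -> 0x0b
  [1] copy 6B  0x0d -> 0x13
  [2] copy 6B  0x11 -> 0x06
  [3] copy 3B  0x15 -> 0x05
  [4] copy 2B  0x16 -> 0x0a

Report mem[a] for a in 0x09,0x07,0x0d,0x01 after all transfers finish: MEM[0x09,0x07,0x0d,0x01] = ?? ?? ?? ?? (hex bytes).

#0 dst[0x0b+8] := {0xd1,0xb7,0xca,0xdf,0x00,0x88,0x84,0x05}
#1 dst[0x13+6] := {0xca,0xdf,0x00,0x88,0x84,0x05}
#2 dst[0x06+6] := {0x84,0x05,0xca,0xdf,0x00,0x88}
#3 dst[0x05+3] := {0x00,0x88,0x84}
#4 dst[0x0a+2] := {0x88,0x84}
query mem[0x09]=0xdf, mem[0x07]=0x84, mem[0x0d]=0xca, mem[0x01]=0xd1

MEM[0x09,0x07,0x0d,0x01] = df 84 ca d1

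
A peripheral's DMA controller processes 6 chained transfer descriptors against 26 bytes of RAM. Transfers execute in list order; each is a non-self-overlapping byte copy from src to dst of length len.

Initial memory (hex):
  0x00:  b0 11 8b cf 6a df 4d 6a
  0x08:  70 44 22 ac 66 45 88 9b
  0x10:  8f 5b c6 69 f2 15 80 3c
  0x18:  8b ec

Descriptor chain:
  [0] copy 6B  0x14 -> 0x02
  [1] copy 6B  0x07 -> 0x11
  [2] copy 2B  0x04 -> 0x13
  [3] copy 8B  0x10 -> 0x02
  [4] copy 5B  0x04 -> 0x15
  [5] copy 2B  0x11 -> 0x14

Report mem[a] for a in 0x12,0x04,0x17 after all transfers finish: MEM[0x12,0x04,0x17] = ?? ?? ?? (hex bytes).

[0] 0x14->0x02 len=6 : f2 15 80 3c 8b ec
[1] 0x07->0x11 len=6 : ec 70 44 22 ac 66
[2] 0x04->0x13 len=2 : 80 3c
[3] 0x10->0x02 len=8 : 8f ec 70 80 3c ac 66 3c
[4] 0x04->0x15 len=5 : 70 80 3c ac 66
[5] 0x11->0x14 len=2 : ec 70
query mem[0x12]=0x70, mem[0x04]=0x70, mem[0x17]=0x3c

MEM[0x12,0x04,0x17] = 70 70 3c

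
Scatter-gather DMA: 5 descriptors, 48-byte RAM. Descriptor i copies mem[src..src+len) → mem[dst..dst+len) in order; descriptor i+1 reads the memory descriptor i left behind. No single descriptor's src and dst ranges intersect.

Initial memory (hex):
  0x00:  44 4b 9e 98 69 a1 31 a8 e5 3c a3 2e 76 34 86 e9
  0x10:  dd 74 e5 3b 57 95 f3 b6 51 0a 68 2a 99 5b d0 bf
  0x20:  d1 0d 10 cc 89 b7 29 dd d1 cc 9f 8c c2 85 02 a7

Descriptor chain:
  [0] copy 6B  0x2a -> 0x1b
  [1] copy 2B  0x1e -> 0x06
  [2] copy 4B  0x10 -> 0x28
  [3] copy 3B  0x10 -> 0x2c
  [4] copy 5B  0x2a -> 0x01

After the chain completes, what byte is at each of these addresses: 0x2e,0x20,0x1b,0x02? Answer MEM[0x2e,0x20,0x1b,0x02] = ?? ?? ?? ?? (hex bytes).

[0] 0x2a->0x1b len=6 : 9f 8c c2 85 02 a7
[1] 0x1e->0x06 len=2 : 85 02
[2] 0x10->0x28 len=4 : dd 74 e5 3b
[3] 0x10->0x2c len=3 : dd 74 e5
[4] 0x2a->0x01 len=5 : e5 3b dd 74 e5
query mem[0x2e]=0xe5, mem[0x20]=0xa7, mem[0x1b]=0x9f, mem[0x02]=0x3b

MEM[0x2e,0x20,0x1b,0x02] = e5 a7 9f 3b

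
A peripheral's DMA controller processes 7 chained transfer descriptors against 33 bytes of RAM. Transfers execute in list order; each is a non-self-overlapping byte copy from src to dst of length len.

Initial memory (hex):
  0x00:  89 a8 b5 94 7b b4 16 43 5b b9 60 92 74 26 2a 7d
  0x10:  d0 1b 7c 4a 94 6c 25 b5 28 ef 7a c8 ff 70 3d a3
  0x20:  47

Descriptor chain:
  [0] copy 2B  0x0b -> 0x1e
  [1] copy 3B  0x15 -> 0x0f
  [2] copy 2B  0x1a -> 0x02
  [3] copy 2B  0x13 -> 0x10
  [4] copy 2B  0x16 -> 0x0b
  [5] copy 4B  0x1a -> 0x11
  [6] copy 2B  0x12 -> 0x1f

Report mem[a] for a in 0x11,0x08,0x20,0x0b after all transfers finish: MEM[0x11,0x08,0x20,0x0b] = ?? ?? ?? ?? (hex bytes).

MEM[0x11,0x08,0x20,0x0b] = 7a 5b ff 25

[0] 0x0b->0x1e len=2 : 92 74
[1] 0x15->0x0f len=3 : 6c 25 b5
[2] 0x1a->0x02 len=2 : 7a c8
[3] 0x13->0x10 len=2 : 4a 94
[4] 0x16->0x0b len=2 : 25 b5
[5] 0x1a->0x11 len=4 : 7a c8 ff 70
[6] 0x12->0x1f len=2 : c8 ff
query mem[0x11]=0x7a, mem[0x08]=0x5b, mem[0x20]=0xff, mem[0x0b]=0x25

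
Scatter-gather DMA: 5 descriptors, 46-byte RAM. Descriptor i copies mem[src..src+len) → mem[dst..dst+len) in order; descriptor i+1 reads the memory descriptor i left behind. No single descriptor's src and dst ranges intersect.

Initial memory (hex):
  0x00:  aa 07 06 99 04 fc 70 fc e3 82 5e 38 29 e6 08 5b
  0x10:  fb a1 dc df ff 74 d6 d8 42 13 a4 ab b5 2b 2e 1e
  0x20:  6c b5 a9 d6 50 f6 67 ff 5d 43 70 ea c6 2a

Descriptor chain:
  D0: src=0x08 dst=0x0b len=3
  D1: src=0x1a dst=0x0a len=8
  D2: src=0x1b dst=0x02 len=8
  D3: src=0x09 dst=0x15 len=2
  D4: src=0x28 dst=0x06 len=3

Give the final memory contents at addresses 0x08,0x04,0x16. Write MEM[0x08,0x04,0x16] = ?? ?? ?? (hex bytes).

MEM[0x08,0x04,0x16] = 70 2b a4

[0] 0x08->0x0b len=3 : e3 82 5e
[1] 0x1a->0x0a len=8 : a4 ab b5 2b 2e 1e 6c b5
[2] 0x1b->0x02 len=8 : ab b5 2b 2e 1e 6c b5 a9
[3] 0x09->0x15 len=2 : a9 a4
[4] 0x28->0x06 len=3 : 5d 43 70
query mem[0x08]=0x70, mem[0x04]=0x2b, mem[0x16]=0xa4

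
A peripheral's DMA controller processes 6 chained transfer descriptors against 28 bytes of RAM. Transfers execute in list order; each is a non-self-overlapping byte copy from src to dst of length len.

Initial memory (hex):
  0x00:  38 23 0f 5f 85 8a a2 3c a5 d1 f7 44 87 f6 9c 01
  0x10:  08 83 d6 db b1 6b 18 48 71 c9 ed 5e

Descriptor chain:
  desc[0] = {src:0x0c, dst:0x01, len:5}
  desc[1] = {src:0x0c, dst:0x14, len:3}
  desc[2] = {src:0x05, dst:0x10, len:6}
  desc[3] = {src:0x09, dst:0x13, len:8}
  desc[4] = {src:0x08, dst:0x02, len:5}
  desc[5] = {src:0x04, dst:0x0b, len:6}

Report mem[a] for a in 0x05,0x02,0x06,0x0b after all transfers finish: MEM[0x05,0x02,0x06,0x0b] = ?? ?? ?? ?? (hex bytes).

MEM[0x05,0x02,0x06,0x0b] = 44 a5 87 f7

#0 dst[0x01+5] := {0x87,0xf6,0x9c,0x01,0x08}
#1 dst[0x14+3] := {0x87,0xf6,0x9c}
#2 dst[0x10+6] := {0x08,0xa2,0x3c,0xa5,0xd1,0xf7}
#3 dst[0x13+8] := {0xd1,0xf7,0x44,0x87,0xf6,0x9c,0x01,0x08}
#4 dst[0x02+5] := {0xa5,0xd1,0xf7,0x44,0x87}
#5 dst[0x0b+6] := {0xf7,0x44,0x87,0x3c,0xa5,0xd1}
query mem[0x05]=0x44, mem[0x02]=0xa5, mem[0x06]=0x87, mem[0x0b]=0xf7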